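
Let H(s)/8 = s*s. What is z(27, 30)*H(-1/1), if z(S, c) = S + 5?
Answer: 256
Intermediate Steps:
z(S, c) = 5 + S
H(s) = 8*s² (H(s) = 8*(s*s) = 8*s²)
z(27, 30)*H(-1/1) = (5 + 27)*(8*(-1/1)²) = 32*(8*(-1*1)²) = 32*(8*(-1)²) = 32*(8*1) = 32*8 = 256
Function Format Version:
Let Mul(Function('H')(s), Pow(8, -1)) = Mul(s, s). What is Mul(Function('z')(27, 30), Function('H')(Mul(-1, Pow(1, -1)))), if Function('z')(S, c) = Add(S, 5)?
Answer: 256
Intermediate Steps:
Function('z')(S, c) = Add(5, S)
Function('H')(s) = Mul(8, Pow(s, 2)) (Function('H')(s) = Mul(8, Mul(s, s)) = Mul(8, Pow(s, 2)))
Mul(Function('z')(27, 30), Function('H')(Mul(-1, Pow(1, -1)))) = Mul(Add(5, 27), Mul(8, Pow(Mul(-1, Pow(1, -1)), 2))) = Mul(32, Mul(8, Pow(Mul(-1, 1), 2))) = Mul(32, Mul(8, Pow(-1, 2))) = Mul(32, Mul(8, 1)) = Mul(32, 8) = 256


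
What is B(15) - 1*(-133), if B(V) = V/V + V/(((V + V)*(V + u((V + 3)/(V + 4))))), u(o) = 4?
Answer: 5093/38 ≈ 134.03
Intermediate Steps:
B(V) = 1 + 1/(2*(4 + V)) (B(V) = V/V + V/(((V + V)*(V + 4))) = 1 + V/(((2*V)*(4 + V))) = 1 + V/((2*V*(4 + V))) = 1 + V*(1/(2*V*(4 + V))) = 1 + 1/(2*(4 + V)))
B(15) - 1*(-133) = (9/2 + 15)/(4 + 15) - 1*(-133) = (39/2)/19 + 133 = (1/19)*(39/2) + 133 = 39/38 + 133 = 5093/38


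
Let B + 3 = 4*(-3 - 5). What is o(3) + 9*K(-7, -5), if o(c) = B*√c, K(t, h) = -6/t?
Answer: 54/7 - 35*√3 ≈ -52.907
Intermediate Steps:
B = -35 (B = -3 + 4*(-3 - 5) = -3 + 4*(-8) = -3 - 32 = -35)
o(c) = -35*√c
o(3) + 9*K(-7, -5) = -35*√3 + 9*(-6/(-7)) = -35*√3 + 9*(-6*(-⅐)) = -35*√3 + 9*(6/7) = -35*√3 + 54/7 = 54/7 - 35*√3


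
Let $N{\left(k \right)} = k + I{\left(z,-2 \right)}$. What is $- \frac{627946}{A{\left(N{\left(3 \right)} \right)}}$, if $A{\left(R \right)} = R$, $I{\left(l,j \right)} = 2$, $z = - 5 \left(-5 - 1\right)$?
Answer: $- \frac{627946}{5} \approx -1.2559 \cdot 10^{5}$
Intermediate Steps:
$z = 30$ ($z = \left(-5\right) \left(-6\right) = 30$)
$N{\left(k \right)} = 2 + k$ ($N{\left(k \right)} = k + 2 = 2 + k$)
$- \frac{627946}{A{\left(N{\left(3 \right)} \right)}} = - \frac{627946}{2 + 3} = - \frac{627946}{5}$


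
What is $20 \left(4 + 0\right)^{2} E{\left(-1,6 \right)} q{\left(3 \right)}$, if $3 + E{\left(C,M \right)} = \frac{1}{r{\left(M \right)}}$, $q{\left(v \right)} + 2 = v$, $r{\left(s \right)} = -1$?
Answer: $-1280$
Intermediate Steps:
$q{\left(v \right)} = -2 + v$
$E{\left(C,M \right)} = -4$ ($E{\left(C,M \right)} = -3 + \frac{1}{-1} = -3 - 1 = -4$)
$20 \left(4 + 0\right)^{2} E{\left(-1,6 \right)} q{\left(3 \right)} = 20 \left(4 + 0\right)^{2} \left(- 4 \left(-2 + 3\right)\right) = 20 \cdot 4^{2} \left(\left(-4\right) 1\right) = 20 \cdot 16 \left(-4\right) = 320 \left(-4\right) = -1280$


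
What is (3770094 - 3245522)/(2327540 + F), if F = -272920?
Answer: 131143/513655 ≈ 0.25531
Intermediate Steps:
(3770094 - 3245522)/(2327540 + F) = (3770094 - 3245522)/(2327540 - 272920) = 524572/2054620 = 524572*(1/2054620) = 131143/513655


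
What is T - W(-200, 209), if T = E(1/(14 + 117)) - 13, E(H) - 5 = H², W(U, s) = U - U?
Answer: -137287/17161 ≈ -7.9999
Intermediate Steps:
W(U, s) = 0
E(H) = 5 + H²
T = -137287/17161 (T = (5 + (1/(14 + 117))²) - 13 = (5 + (1/131)²) - 13 = (5 + 1/17161) - 13 = 85806/17161 - 13 = -137287/17161 ≈ -7.9999)
T - W(-200, 209) = -137287/17161 - 1*0 = -137287/17161 + 0 = -137287/17161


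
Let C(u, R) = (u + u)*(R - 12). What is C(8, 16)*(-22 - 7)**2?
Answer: 53824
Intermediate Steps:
C(u, R) = 2*u*(-12 + R) (C(u, R) = (2*u)*(-12 + R) = 2*u*(-12 + R))
C(8, 16)*(-22 - 7)**2 = (2*8*(-12 + 16))*(-22 - 7)**2 = (2*8*4)*(-29)**2 = 64*841 = 53824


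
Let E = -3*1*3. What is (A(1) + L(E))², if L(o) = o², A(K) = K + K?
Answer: 6889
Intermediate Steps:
A(K) = 2*K
E = -9 (E = -3*3 = -9)
(A(1) + L(E))² = (2*1 + (-9)²)² = (2 + 81)² = 83² = 6889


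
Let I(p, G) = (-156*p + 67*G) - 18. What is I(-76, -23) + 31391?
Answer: 41688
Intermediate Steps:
I(p, G) = -18 - 156*p + 67*G
I(-76, -23) + 31391 = (-18 - 156*(-76) + 67*(-23)) + 31391 = (-18 + 11856 - 1541) + 31391 = 10297 + 31391 = 41688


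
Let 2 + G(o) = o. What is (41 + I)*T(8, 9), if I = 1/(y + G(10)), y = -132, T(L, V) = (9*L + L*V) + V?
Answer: 777699/124 ≈ 6271.8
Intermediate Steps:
T(L, V) = V + 9*L + L*V
G(o) = -2 + o
I = -1/124 (I = 1/(-132 + (-2 + 10)) = 1/(-132 + 8) = 1/(-124) = -1/124 ≈ -0.0080645)
(41 + I)*T(8, 9) = (41 - 1/124)*(9 + 9*8 + 8*9) = 5083*(9 + 72 + 72)/124 = (5083/124)*153 = 777699/124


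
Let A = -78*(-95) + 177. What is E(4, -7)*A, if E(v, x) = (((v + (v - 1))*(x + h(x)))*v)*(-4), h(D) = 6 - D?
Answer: -5098464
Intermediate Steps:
A = 7587 (A = 7410 + 177 = 7587)
E(v, x) = -4*v*(-6 + 12*v) (E(v, x) = (((v + (v - 1))*(x + (6 - x)))*v)*(-4) = (((v + (-1 + v))*6)*v)*(-4) = (((-1 + 2*v)*6)*v)*(-4) = ((-6 + 12*v)*v)*(-4) = (v*(-6 + 12*v))*(-4) = -4*v*(-6 + 12*v))
E(4, -7)*A = (24*4*(1 - 2*4))*7587 = (24*4*(1 - 8))*7587 = (24*4*(-7))*7587 = -672*7587 = -5098464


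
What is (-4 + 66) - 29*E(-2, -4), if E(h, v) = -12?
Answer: 410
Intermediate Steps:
(-4 + 66) - 29*E(-2, -4) = (-4 + 66) - 29*(-12) = 62 + 348 = 410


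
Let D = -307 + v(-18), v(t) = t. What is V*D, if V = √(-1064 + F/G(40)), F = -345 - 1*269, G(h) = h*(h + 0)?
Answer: -65*I*√1703014/8 ≈ -10603.0*I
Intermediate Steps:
G(h) = h² (G(h) = h*h = h²)
F = -614 (F = -345 - 269 = -614)
D = -325 (D = -307 - 18 = -325)
V = I*√1703014/40 (V = √(-1064 - 614/(40²)) = √(-1064 - 614/1600) = √(-1064 - 614*1/1600) = √(-1064 - 307/800) = √(-851507/800) = I*√1703014/40 ≈ 32.625*I)
V*D = (I*√1703014/40)*(-325) = -65*I*√1703014/8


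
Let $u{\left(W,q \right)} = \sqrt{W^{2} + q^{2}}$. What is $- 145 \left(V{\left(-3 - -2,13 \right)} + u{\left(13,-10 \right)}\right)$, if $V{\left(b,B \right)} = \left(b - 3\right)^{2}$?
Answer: $-2320 - 145 \sqrt{269} \approx -4698.2$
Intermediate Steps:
$V{\left(b,B \right)} = \left(-3 + b\right)^{2}$
$- 145 \left(V{\left(-3 - -2,13 \right)} + u{\left(13,-10 \right)}\right) = - 145 \left(\left(-3 - 1\right)^{2} + \sqrt{13^{2} + \left(-10\right)^{2}}\right) = - 145 \left(\left(-3 + \left(-3 + 2\right)\right)^{2} + \sqrt{169 + 100}\right) = - 145 \left(\left(-3 - 1\right)^{2} + \sqrt{269}\right) = - 145 \left(\left(-4\right)^{2} + \sqrt{269}\right) = - 145 \left(16 + \sqrt{269}\right) = -2320 - 145 \sqrt{269}$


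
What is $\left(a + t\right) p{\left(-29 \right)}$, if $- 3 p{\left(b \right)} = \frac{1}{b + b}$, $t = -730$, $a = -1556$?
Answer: $- \frac{381}{29} \approx -13.138$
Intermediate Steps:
$p{\left(b \right)} = - \frac{1}{6 b}$ ($p{\left(b \right)} = - \frac{1}{3 \left(b + b\right)} = - \frac{1}{3 \cdot 2 b} = - \frac{\frac{1}{2} \frac{1}{b}}{3} = - \frac{1}{6 b}$)
$\left(a + t\right) p{\left(-29 \right)} = \left(-1556 - 730\right) \left(- \frac{1}{6 \left(-29\right)}\right) = - 2286 \left(\left(- \frac{1}{6}\right) \left(- \frac{1}{29}\right)\right) = \left(-2286\right) \frac{1}{174} = - \frac{381}{29}$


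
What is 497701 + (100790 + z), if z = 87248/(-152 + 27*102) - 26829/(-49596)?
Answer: 12873156255623/21508132 ≈ 5.9853e+5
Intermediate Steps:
z = 732826811/21508132 (z = 87248/(-152 + 2754) - 26829*(-1/49596) = 87248/2602 + 8943/16532 = 87248*(1/2602) + 8943/16532 = 43624/1301 + 8943/16532 = 732826811/21508132 ≈ 34.072)
497701 + (100790 + z) = 497701 + (100790 + 732826811/21508132) = 497701 + 2168537451091/21508132 = 12873156255623/21508132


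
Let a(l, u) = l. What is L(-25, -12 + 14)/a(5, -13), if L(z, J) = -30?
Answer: -6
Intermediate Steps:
L(-25, -12 + 14)/a(5, -13) = -30/5 = -30*⅕ = -6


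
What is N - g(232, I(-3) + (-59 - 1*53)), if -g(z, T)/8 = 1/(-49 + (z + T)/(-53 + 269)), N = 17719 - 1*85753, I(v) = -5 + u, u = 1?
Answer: -178045410/2617 ≈ -68034.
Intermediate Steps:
I(v) = -4 (I(v) = -5 + 1 = -4)
N = -68034 (N = 17719 - 85753 = -68034)
g(z, T) = -8/(-49 + T/216 + z/216) (g(z, T) = -8/(-49 + (z + T)/(-53 + 269)) = -8/(-49 + (T + z)/216) = -8/(-49 + (T + z)*(1/216)) = -8/(-49 + (T/216 + z/216)) = -8/(-49 + T/216 + z/216))
N - g(232, I(-3) + (-59 - 1*53)) = -68034 - (-1728)/(-10584 + (-4 + (-59 - 1*53)) + 232) = -68034 - (-1728)/(-10584 + (-4 + (-59 - 53)) + 232) = -68034 - (-1728)/(-10584 + (-4 - 112) + 232) = -68034 - (-1728)/(-10584 - 116 + 232) = -68034 - (-1728)/(-10468) = -68034 - (-1728)*(-1)/10468 = -68034 - 1*432/2617 = -68034 - 432/2617 = -178045410/2617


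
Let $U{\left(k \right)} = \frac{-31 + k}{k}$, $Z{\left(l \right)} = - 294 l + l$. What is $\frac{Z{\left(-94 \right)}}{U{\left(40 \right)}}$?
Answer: $\frac{1101680}{9} \approx 1.2241 \cdot 10^{5}$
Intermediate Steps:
$Z{\left(l \right)} = - 293 l$
$U{\left(k \right)} = \frac{-31 + k}{k}$
$\frac{Z{\left(-94 \right)}}{U{\left(40 \right)}} = \frac{\left(-293\right) \left(-94\right)}{\frac{1}{40} \left(-31 + 40\right)} = \frac{27542}{\frac{1}{40} \cdot 9} = \frac{27542}{\frac{9}{40}} = 27542 \cdot \frac{40}{9} = \frac{1101680}{9}$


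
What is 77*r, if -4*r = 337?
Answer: -25949/4 ≈ -6487.3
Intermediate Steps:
r = -337/4 (r = -1/4*337 = -337/4 ≈ -84.250)
77*r = 77*(-337/4) = -25949/4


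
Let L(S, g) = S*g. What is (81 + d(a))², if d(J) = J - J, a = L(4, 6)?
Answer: 6561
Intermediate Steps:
a = 24 (a = 4*6 = 24)
d(J) = 0
(81 + d(a))² = (81 + 0)² = 81² = 6561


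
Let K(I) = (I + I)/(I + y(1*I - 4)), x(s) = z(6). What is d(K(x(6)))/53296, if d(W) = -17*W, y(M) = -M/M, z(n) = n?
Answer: -51/66620 ≈ -0.00076554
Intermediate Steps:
x(s) = 6
y(M) = -1 (y(M) = -1*1 = -1)
K(I) = 2*I/(-1 + I) (K(I) = (I + I)/(I - 1) = (2*I)/(-1 + I) = 2*I/(-1 + I))
d(K(x(6)))/53296 = -34*6/(-1 + 6)/53296 = -34*6/5*(1/53296) = -17*12/5*(1/53296) = -204/5*1/53296 = -51/66620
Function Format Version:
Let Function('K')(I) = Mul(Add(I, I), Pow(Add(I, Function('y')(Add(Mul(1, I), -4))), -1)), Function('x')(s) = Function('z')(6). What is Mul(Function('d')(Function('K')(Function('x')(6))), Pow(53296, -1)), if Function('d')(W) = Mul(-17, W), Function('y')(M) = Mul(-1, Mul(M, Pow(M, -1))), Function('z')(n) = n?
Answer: Rational(-51, 66620) ≈ -0.00076554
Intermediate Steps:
Function('x')(s) = 6
Function('y')(M) = -1 (Function('y')(M) = Mul(-1, 1) = -1)
Function('K')(I) = Mul(2, I, Pow(Add(-1, I), -1)) (Function('K')(I) = Mul(Add(I, I), Pow(Add(I, -1), -1)) = Mul(Mul(2, I), Pow(Add(-1, I), -1)) = Mul(2, I, Pow(Add(-1, I), -1)))
Mul(Function('d')(Function('K')(Function('x')(6))), Pow(53296, -1)) = Mul(Mul(-17, Mul(2, 6, Pow(Add(-1, 6), -1))), Pow(53296, -1)) = Mul(Mul(-17, Mul(2, 6, Pow(5, -1))), Rational(1, 53296)) = Mul(Mul(-17, Mul(2, 6, Rational(1, 5))), Rational(1, 53296)) = Mul(Mul(-17, Rational(12, 5)), Rational(1, 53296)) = Mul(Rational(-204, 5), Rational(1, 53296)) = Rational(-51, 66620)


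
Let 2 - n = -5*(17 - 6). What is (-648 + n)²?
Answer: 349281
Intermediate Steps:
n = 57 (n = 2 - (-5)*(17 - 6) = 2 - (-5)*11 = 2 - 1*(-55) = 2 + 55 = 57)
(-648 + n)² = (-648 + 57)² = (-591)² = 349281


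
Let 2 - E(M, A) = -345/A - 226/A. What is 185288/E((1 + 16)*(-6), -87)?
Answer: -16120056/397 ≈ -40605.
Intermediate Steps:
E(M, A) = 2 + 571/A (E(M, A) = 2 - (-345/A - 226/A) = 2 - (-571)/A = 2 + 571/A)
185288/E((1 + 16)*(-6), -87) = 185288/(2 + 571/(-87)) = 185288/(2 + 571*(-1/87)) = 185288/(2 - 571/87) = 185288/(-397/87) = 185288*(-87/397) = -16120056/397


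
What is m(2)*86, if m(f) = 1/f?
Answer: 43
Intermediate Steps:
m(f) = 1/f
m(2)*86 = 86/2 = (½)*86 = 43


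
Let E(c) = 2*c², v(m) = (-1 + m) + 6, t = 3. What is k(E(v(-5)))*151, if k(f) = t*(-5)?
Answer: -2265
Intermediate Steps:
v(m) = 5 + m
k(f) = -15 (k(f) = 3*(-5) = -15)
k(E(v(-5)))*151 = -15*151 = -2265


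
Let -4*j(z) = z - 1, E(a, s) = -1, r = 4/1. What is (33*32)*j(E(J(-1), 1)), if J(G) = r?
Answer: 528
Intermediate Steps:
r = 4 (r = 4*1 = 4)
J(G) = 4
j(z) = ¼ - z/4 (j(z) = -(z - 1)/4 = -(-1 + z)/4 = ¼ - z/4)
(33*32)*j(E(J(-1), 1)) = (33*32)*(¼ - ¼*(-1)) = 1056*(¼ + ¼) = 1056*(½) = 528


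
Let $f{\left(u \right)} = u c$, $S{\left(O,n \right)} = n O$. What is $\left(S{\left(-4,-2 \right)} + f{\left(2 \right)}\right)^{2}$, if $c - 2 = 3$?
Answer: $324$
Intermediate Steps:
$c = 5$ ($c = 2 + 3 = 5$)
$S{\left(O,n \right)} = O n$
$f{\left(u \right)} = 5 u$ ($f{\left(u \right)} = u 5 = 5 u$)
$\left(S{\left(-4,-2 \right)} + f{\left(2 \right)}\right)^{2} = \left(\left(-4\right) \left(-2\right) + 5 \cdot 2\right)^{2} = \left(8 + 10\right)^{2} = 18^{2} = 324$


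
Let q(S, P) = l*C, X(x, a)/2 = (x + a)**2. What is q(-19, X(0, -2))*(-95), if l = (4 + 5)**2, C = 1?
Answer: -7695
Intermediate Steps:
X(x, a) = 2*(a + x)**2 (X(x, a) = 2*(x + a)**2 = 2*(a + x)**2)
l = 81 (l = 9**2 = 81)
q(S, P) = 81 (q(S, P) = 81*1 = 81)
q(-19, X(0, -2))*(-95) = 81*(-95) = -7695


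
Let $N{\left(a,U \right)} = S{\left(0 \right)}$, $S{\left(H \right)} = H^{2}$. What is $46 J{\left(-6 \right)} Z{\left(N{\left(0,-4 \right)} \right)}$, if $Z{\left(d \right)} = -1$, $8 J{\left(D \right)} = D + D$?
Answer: $69$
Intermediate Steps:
$N{\left(a,U \right)} = 0$ ($N{\left(a,U \right)} = 0^{2} = 0$)
$J{\left(D \right)} = \frac{D}{4}$ ($J{\left(D \right)} = \frac{D + D}{8} = \frac{2 D}{8} = \frac{D}{4}$)
$46 J{\left(-6 \right)} Z{\left(N{\left(0,-4 \right)} \right)} = 46 \cdot \frac{1}{4} \left(-6\right) \left(-1\right) = 46 \left(- \frac{3}{2}\right) \left(-1\right) = \left(-69\right) \left(-1\right) = 69$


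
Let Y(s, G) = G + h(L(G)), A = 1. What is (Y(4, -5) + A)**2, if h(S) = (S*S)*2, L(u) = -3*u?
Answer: 198916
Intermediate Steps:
h(S) = 2*S**2 (h(S) = S**2*2 = 2*S**2)
Y(s, G) = G + 18*G**2 (Y(s, G) = G + 2*(-3*G)**2 = G + 2*(9*G**2) = G + 18*G**2)
(Y(4, -5) + A)**2 = (-5*(1 + 18*(-5)) + 1)**2 = (-5*(1 - 90) + 1)**2 = (-5*(-89) + 1)**2 = (445 + 1)**2 = 446**2 = 198916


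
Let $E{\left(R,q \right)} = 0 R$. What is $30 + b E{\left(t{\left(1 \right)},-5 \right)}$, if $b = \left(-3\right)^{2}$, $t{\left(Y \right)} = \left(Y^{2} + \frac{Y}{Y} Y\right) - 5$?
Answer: $30$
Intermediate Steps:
$t{\left(Y \right)} = -5 + Y + Y^{2}$ ($t{\left(Y \right)} = \left(Y^{2} + 1 Y\right) - 5 = \left(Y^{2} + Y\right) - 5 = \left(Y + Y^{2}\right) - 5 = -5 + Y + Y^{2}$)
$E{\left(R,q \right)} = 0$
$b = 9$
$30 + b E{\left(t{\left(1 \right)},-5 \right)} = 30 + 9 \cdot 0 = 30 + 0 = 30$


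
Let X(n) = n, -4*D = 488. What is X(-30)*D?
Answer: 3660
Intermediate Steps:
D = -122 (D = -¼*488 = -122)
X(-30)*D = -30*(-122) = 3660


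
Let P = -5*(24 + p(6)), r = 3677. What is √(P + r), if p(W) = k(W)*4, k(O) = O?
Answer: √3437 ≈ 58.626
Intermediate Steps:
p(W) = 4*W (p(W) = W*4 = 4*W)
P = -240 (P = -5*(24 + 4*6) = -5*(24 + 24) = -5*48 = -240)
√(P + r) = √(-240 + 3677) = √3437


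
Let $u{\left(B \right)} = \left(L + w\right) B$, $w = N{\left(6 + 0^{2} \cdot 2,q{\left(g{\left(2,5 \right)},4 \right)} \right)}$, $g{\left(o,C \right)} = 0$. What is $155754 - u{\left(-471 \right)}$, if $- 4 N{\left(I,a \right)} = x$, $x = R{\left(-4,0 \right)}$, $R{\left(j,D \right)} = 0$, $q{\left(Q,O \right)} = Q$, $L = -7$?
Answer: $152457$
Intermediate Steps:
$x = 0$
$N{\left(I,a \right)} = 0$ ($N{\left(I,a \right)} = \left(- \frac{1}{4}\right) 0 = 0$)
$w = 0$
$u{\left(B \right)} = - 7 B$ ($u{\left(B \right)} = \left(-7 + 0\right) B = - 7 B$)
$155754 - u{\left(-471 \right)} = 155754 - \left(-7\right) \left(-471\right) = 155754 - 3297 = 152457$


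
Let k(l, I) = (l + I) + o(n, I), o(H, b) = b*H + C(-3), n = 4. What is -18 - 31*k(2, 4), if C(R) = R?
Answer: -607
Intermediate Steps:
o(H, b) = -3 + H*b (o(H, b) = b*H - 3 = H*b - 3 = -3 + H*b)
k(l, I) = -3 + l + 5*I (k(l, I) = (l + I) + (-3 + 4*I) = (I + l) + (-3 + 4*I) = -3 + l + 5*I)
-18 - 31*k(2, 4) = -18 - 31*(-3 + 2 + 5*4) = -18 - 31*(-3 + 2 + 20) = -18 - 31*19 = -18 - 589 = -607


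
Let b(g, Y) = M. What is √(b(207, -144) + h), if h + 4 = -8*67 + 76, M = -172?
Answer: 2*I*√159 ≈ 25.219*I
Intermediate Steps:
h = -464 (h = -4 + (-8*67 + 76) = -4 + (-536 + 76) = -4 - 460 = -464)
b(g, Y) = -172
√(b(207, -144) + h) = √(-172 - 464) = √(-636) = 2*I*√159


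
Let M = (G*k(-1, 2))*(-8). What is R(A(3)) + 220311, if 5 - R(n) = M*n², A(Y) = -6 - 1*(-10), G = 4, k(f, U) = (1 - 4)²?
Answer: 224924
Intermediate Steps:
k(f, U) = 9 (k(f, U) = (-3)² = 9)
M = -288 (M = (4*9)*(-8) = 36*(-8) = -288)
A(Y) = 4 (A(Y) = -6 + 10 = 4)
R(n) = 5 + 288*n² (R(n) = 5 - (-288)*n² = 5 + 288*n²)
R(A(3)) + 220311 = (5 + 288*4²) + 220311 = (5 + 288*16) + 220311 = (5 + 4608) + 220311 = 4613 + 220311 = 224924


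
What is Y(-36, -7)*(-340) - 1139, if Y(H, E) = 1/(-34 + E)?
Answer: -46359/41 ≈ -1130.7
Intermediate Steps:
Y(-36, -7)*(-340) - 1139 = -340/(-34 - 7) - 1139 = -340/(-41) - 1139 = -1/41*(-340) - 1139 = 340/41 - 1139 = -46359/41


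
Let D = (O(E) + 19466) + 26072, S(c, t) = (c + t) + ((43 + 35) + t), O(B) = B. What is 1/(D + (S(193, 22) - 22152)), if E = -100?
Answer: 1/23601 ≈ 4.2371e-5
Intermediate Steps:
S(c, t) = 78 + c + 2*t (S(c, t) = (c + t) + (78 + t) = 78 + c + 2*t)
D = 45438 (D = (-100 + 19466) + 26072 = 19366 + 26072 = 45438)
1/(D + (S(193, 22) - 22152)) = 1/(45438 + ((78 + 193 + 2*22) - 22152)) = 1/(45438 + ((78 + 193 + 44) - 22152)) = 1/(45438 + (315 - 22152)) = 1/(45438 - 21837) = 1/23601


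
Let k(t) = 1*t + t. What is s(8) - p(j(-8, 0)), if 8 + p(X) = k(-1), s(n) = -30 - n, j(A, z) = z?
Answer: -28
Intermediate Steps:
k(t) = 2*t (k(t) = t + t = 2*t)
p(X) = -10 (p(X) = -8 + 2*(-1) = -8 - 2 = -10)
s(8) - p(j(-8, 0)) = (-30 - 1*8) - 1*(-10) = (-30 - 8) + 10 = -38 + 10 = -28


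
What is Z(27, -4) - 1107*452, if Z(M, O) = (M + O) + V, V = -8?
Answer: -500349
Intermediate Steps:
Z(M, O) = -8 + M + O (Z(M, O) = (M + O) - 8 = -8 + M + O)
Z(27, -4) - 1107*452 = (-8 + 27 - 4) - 1107*452 = 15 - 500364 = -500349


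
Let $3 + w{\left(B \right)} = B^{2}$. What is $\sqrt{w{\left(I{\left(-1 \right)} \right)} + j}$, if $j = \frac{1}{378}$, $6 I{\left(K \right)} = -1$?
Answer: $\frac{i \sqrt{47145}}{126} \approx 1.7232 i$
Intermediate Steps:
$I{\left(K \right)} = - \frac{1}{6}$ ($I{\left(K \right)} = \frac{1}{6} \left(-1\right) = - \frac{1}{6}$)
$w{\left(B \right)} = -3 + B^{2}$
$j = \frac{1}{378} \approx 0.0026455$
$\sqrt{w{\left(I{\left(-1 \right)} \right)} + j} = \sqrt{\left(-3 + \left(- \frac{1}{6}\right)^{2}\right) + \frac{1}{378}} = \sqrt{\left(-3 + \frac{1}{36}\right) + \frac{1}{378}} = \sqrt{- \frac{107}{36} + \frac{1}{378}} = \sqrt{- \frac{2245}{756}} = \frac{i \sqrt{47145}}{126}$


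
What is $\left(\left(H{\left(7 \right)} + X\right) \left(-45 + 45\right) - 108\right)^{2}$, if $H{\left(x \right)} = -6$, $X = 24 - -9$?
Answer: $11664$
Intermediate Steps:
$X = 33$ ($X = 24 + 9 = 33$)
$\left(\left(H{\left(7 \right)} + X\right) \left(-45 + 45\right) - 108\right)^{2} = \left(\left(-6 + 33\right) \left(-45 + 45\right) - 108\right)^{2} = \left(27 \cdot 0 - 108\right)^{2} = \left(0 - 108\right)^{2} = \left(-108\right)^{2} = 11664$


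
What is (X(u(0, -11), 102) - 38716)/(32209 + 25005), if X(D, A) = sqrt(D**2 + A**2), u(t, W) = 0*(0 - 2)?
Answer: -19307/28607 ≈ -0.67490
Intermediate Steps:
u(t, W) = 0 (u(t, W) = 0*(-2) = 0)
X(D, A) = sqrt(A**2 + D**2)
(X(u(0, -11), 102) - 38716)/(32209 + 25005) = (sqrt(102**2 + 0**2) - 38716)/(32209 + 25005) = (sqrt(10404 + 0) - 38716)/57214 = (sqrt(10404) - 38716)*(1/57214) = (102 - 38716)*(1/57214) = -38614*1/57214 = -19307/28607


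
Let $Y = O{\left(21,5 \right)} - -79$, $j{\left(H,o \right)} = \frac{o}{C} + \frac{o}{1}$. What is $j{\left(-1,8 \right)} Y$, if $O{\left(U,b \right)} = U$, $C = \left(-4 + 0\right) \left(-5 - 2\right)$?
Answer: $\frac{5800}{7} \approx 828.57$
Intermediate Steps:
$C = 28$ ($C = \left(-4\right) \left(-7\right) = 28$)
$j{\left(H,o \right)} = \frac{29 o}{28}$ ($j{\left(H,o \right)} = \frac{o}{28} + \frac{o}{1} = o \frac{1}{28} + o 1 = \frac{o}{28} + o = \frac{29 o}{28}$)
$Y = 100$ ($Y = 21 - -79 = 21 + 79 = 100$)
$j{\left(-1,8 \right)} Y = \frac{29}{28} \cdot 8 \cdot 100 = \frac{58}{7} \cdot 100 = \frac{5800}{7}$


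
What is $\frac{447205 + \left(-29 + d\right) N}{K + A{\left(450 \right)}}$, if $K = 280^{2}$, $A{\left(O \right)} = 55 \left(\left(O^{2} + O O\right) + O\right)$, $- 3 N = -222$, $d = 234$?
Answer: $\frac{18495}{895126} \approx 0.020662$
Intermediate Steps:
$N = 74$ ($N = \left(- \frac{1}{3}\right) \left(-222\right) = 74$)
$A{\left(O \right)} = 55 O + 110 O^{2}$ ($A{\left(O \right)} = 55 \left(\left(O^{2} + O^{2}\right) + O\right) = 55 \left(2 O^{2} + O\right) = 55 \left(O + 2 O^{2}\right) = 55 O + 110 O^{2}$)
$K = 78400$
$\frac{447205 + \left(-29 + d\right) N}{K + A{\left(450 \right)}} = \frac{447205 + \left(-29 + 234\right) 74}{78400 + 55 \cdot 450 \left(1 + 2 \cdot 450\right)} = \frac{447205 + 205 \cdot 74}{78400 + 55 \cdot 450 \left(1 + 900\right)} = \frac{447205 + 15170}{78400 + 55 \cdot 450 \cdot 901} = \frac{462375}{78400 + 22299750} = \frac{462375}{22378150} = 462375 \cdot \frac{1}{22378150} = \frac{18495}{895126}$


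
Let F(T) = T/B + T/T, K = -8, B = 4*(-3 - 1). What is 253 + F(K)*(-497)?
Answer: -985/2 ≈ -492.50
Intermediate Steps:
B = -16 (B = 4*(-4) = -16)
F(T) = 1 - T/16 (F(T) = T/(-16) + T/T = T*(-1/16) + 1 = -T/16 + 1 = 1 - T/16)
253 + F(K)*(-497) = 253 + (1 - 1/16*(-8))*(-497) = 253 + (1 + ½)*(-497) = 253 + (3/2)*(-497) = 253 - 1491/2 = -985/2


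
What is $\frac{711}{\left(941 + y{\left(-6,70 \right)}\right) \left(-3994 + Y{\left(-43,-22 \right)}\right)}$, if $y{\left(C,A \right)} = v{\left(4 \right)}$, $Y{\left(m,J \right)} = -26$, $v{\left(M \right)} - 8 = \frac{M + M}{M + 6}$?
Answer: $- \frac{79}{424244} \approx -0.00018621$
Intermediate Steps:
$v{\left(M \right)} = 8 + \frac{2 M}{6 + M}$ ($v{\left(M \right)} = 8 + \frac{M + M}{M + 6} = 8 + \frac{2 M}{6 + M}$)
$y{\left(C,A \right)} = \frac{44}{5}$ ($y{\left(C,A \right)} = \frac{2 \left(24 + 5 \cdot 4\right)}{6 + 4} = \frac{2 \left(24 + 20\right)}{10} = 2 \cdot \frac{1}{10} \cdot 44 = \frac{44}{5}$)
$\frac{711}{\left(941 + y{\left(-6,70 \right)}\right) \left(-3994 + Y{\left(-43,-22 \right)}\right)} = \frac{711}{\left(941 + \frac{44}{5}\right) \left(-3994 - 26\right)} = \frac{711}{\frac{4749}{5} \left(-4020\right)} = \frac{711}{-3818196} = 711 \left(- \frac{1}{3818196}\right) = - \frac{79}{424244}$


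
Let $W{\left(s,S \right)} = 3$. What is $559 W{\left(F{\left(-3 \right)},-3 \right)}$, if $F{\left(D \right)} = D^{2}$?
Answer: $1677$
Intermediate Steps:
$559 W{\left(F{\left(-3 \right)},-3 \right)} = 559 \cdot 3 = 1677$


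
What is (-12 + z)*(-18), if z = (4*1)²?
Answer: -72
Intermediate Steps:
z = 16 (z = 4² = 16)
(-12 + z)*(-18) = (-12 + 16)*(-18) = 4*(-18) = -72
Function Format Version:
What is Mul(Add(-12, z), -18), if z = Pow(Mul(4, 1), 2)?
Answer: -72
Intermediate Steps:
z = 16 (z = Pow(4, 2) = 16)
Mul(Add(-12, z), -18) = Mul(Add(-12, 16), -18) = Mul(4, -18) = -72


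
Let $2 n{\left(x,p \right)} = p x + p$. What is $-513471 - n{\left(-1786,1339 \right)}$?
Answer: $\frac{1363173}{2} \approx 6.8159 \cdot 10^{5}$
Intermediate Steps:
$n{\left(x,p \right)} = \frac{p}{2} + \frac{p x}{2}$ ($n{\left(x,p \right)} = \frac{p x + p}{2} = \frac{p + p x}{2} = \frac{p}{2} + \frac{p x}{2}$)
$-513471 - n{\left(-1786,1339 \right)} = -513471 - \frac{1}{2} \cdot 1339 \left(1 - 1786\right) = -513471 - \frac{1}{2} \cdot 1339 \left(-1785\right) = -513471 - - \frac{2390115}{2} = -513471 + \frac{2390115}{2} = \frac{1363173}{2}$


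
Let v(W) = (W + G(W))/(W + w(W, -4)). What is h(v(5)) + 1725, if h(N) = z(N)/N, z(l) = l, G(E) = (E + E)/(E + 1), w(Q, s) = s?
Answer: 1726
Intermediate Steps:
G(E) = 2*E/(1 + E) (G(E) = (2*E)/(1 + E) = 2*E/(1 + E))
v(W) = (W + 2*W/(1 + W))/(-4 + W) (v(W) = (W + 2*W/(1 + W))/(W - 4) = (W + 2*W/(1 + W))/(-4 + W))
h(N) = 1 (h(N) = N/N = 1)
h(v(5)) + 1725 = 1 + 1725 = 1726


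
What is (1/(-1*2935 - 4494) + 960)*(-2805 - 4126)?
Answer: -49430776109/7429 ≈ -6.6538e+6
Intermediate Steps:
(1/(-1*2935 - 4494) + 960)*(-2805 - 4126) = (1/(-2935 - 4494) + 960)*(-6931) = (1/(-7429) + 960)*(-6931) = (-1/7429 + 960)*(-6931) = (7131839/7429)*(-6931) = -49430776109/7429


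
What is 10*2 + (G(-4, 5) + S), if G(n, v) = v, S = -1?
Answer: 24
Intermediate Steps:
10*2 + (G(-4, 5) + S) = 10*2 + (5 - 1) = 20 + 4 = 24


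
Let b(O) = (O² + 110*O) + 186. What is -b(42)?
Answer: -6570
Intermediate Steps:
b(O) = 186 + O² + 110*O
-b(42) = -(186 + 42² + 110*42) = -(186 + 1764 + 4620) = -1*6570 = -6570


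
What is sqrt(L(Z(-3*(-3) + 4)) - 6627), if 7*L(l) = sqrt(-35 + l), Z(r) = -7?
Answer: sqrt(-324723 + 7*I*sqrt(42))/7 ≈ 0.0056864 + 81.406*I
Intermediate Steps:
L(l) = sqrt(-35 + l)/7
sqrt(L(Z(-3*(-3) + 4)) - 6627) = sqrt(sqrt(-35 - 7)/7 - 6627) = sqrt(sqrt(-42)/7 - 6627) = sqrt((I*sqrt(42))/7 - 6627) = sqrt(I*sqrt(42)/7 - 6627) = sqrt(-6627 + I*sqrt(42)/7)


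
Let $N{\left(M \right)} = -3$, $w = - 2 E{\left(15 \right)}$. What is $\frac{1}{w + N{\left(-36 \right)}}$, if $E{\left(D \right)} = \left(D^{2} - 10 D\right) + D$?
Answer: $- \frac{1}{183} \approx -0.0054645$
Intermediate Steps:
$E{\left(D \right)} = D^{2} - 9 D$
$w = -180$ ($w = - 2 \cdot 15 \left(-9 + 15\right) = - 2 \cdot 15 \cdot 6 = \left(-2\right) 90 = -180$)
$\frac{1}{w + N{\left(-36 \right)}} = \frac{1}{-180 - 3} = \frac{1}{-183} = - \frac{1}{183}$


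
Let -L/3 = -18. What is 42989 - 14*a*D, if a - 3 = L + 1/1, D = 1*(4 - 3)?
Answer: 42177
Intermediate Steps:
L = 54 (L = -3*(-18) = 54)
D = 1 (D = 1*1 = 1)
a = 58 (a = 3 + (54 + 1/1) = 3 + (54 + 1) = 3 + 55 = 58)
42989 - 14*a*D = 42989 - 14*58 = 42989 - 812 = 42177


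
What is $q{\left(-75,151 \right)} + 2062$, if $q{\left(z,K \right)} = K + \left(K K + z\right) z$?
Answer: $-1702237$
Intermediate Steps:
$q{\left(z,K \right)} = K + z \left(z + K^{2}\right)$ ($q{\left(z,K \right)} = K + \left(K^{2} + z\right) z = K + \left(z + K^{2}\right) z = K + z \left(z + K^{2}\right)$)
$q{\left(-75,151 \right)} + 2062 = \left(151 + \left(-75\right)^{2} - 75 \cdot 151^{2}\right) + 2062 = \left(151 + 5625 - 1710075\right) + 2062 = -1704299 + 2062 = -1702237$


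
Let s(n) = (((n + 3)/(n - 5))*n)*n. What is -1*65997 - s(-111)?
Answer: -2246580/29 ≈ -77468.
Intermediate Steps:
s(n) = n²*(3 + n)/(-5 + n) (s(n) = (((3 + n)/(-5 + n))*n)*n = (n*(3 + n)/(-5 + n))*n = n²*(3 + n)/(-5 + n))
-1*65997 - s(-111) = -1*65997 - (-111)²*(3 - 111)/(-5 - 111) = -65997 - 12321*(-108)/(-116) = -65997 - 12321*(-1)*(-108)/116 = -65997 - 1*332667/29 = -65997 - 332667/29 = -2246580/29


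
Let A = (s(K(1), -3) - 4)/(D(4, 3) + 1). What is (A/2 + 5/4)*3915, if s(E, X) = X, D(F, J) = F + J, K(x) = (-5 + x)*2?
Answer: 50895/16 ≈ 3180.9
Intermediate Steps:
K(x) = -10 + 2*x
A = -7/8 (A = (-3 - 4)/((4 + 3) + 1) = -7/(7 + 1) = -7/8 ≈ -0.87500)
(A/2 + 5/4)*3915 = (-7/8/2 + 5/4)*3915 = (-7/8*½ + 5*(¼))*3915 = (-7/16 + 5/4)*3915 = (13/16)*3915 = 50895/16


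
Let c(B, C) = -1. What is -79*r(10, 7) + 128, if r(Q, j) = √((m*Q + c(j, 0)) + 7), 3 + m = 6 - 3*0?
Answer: -346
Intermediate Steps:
m = 3 (m = -3 + (6 - 3*0) = -3 + (6 + 0) = -3 + 6 = 3)
r(Q, j) = √(6 + 3*Q) (r(Q, j) = √((3*Q - 1) + 7) = √((-1 + 3*Q) + 7) = √(6 + 3*Q))
-79*r(10, 7) + 128 = -79*√(6 + 3*10) + 128 = -79*√(6 + 30) + 128 = -79*√36 + 128 = -79*6 + 128 = -474 + 128 = -346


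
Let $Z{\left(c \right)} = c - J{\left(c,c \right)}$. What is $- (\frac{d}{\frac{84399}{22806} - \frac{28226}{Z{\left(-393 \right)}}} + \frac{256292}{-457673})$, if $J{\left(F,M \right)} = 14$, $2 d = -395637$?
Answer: $\frac{3638677354090459}{1343443713067} \approx 2708.5$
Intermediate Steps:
$d = - \frac{395637}{2}$ ($d = \frac{1}{2} \left(-395637\right) = - \frac{395637}{2} \approx -1.9782 \cdot 10^{5}$)
$Z{\left(c \right)} = -14 + c$ ($Z{\left(c \right)} = c - 14 = -14 + c$)
$- (\frac{d}{\frac{84399}{22806} - \frac{28226}{Z{\left(-393 \right)}}} + \frac{256292}{-457673}) = - (- \frac{395637}{2 \left(\frac{84399}{22806} - \frac{28226}{-14 - 393}\right)} + \frac{256292}{-457673}) = - (- \frac{395637}{2 \left(84399 \cdot \frac{1}{22806} - \frac{28226}{-407}\right)} + 256292 \left(- \frac{1}{457673}\right)) = - (- \frac{395637}{2 \left(\frac{4019}{1086} - - \frac{2566}{37}\right)} - \frac{256292}{457673}) = - (- \frac{395637}{2 \left(\frac{4019}{1086} + \frac{2566}{37}\right)} - \frac{256292}{457673}) = - (- \frac{395637}{2 \cdot \frac{2935379}{40182}} - \frac{256292}{457673}) = - (\left(- \frac{395637}{2}\right) \frac{40182}{2935379} - \frac{256292}{457673}) = - (- \frac{7948742967}{2935379} - \frac{256292}{457673}) = \left(-1\right) \left(- \frac{3638677354090459}{1343443713067}\right) = \frac{3638677354090459}{1343443713067}$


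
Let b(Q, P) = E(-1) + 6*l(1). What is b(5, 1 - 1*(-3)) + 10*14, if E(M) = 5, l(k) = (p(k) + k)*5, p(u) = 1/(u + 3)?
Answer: 365/2 ≈ 182.50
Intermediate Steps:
p(u) = 1/(3 + u)
l(k) = 5*k + 5/(3 + k) (l(k) = (1/(3 + k) + k)*5 = (k + 1/(3 + k))*5 = 5*k + 5/(3 + k))
b(Q, P) = 85/2 (b(Q, P) = 5 + 6*(5*(1 + 1*(3 + 1))/(3 + 1)) = 5 + 6*(5*(1 + 1*4)/4) = 5 + 6*(5*(¼)*(1 + 4)) = 5 + 6*(5*(¼)*5) = 5 + 6*(25/4) = 5 + 75/2 = 85/2)
b(5, 1 - 1*(-3)) + 10*14 = 85/2 + 10*14 = 85/2 + 140 = 365/2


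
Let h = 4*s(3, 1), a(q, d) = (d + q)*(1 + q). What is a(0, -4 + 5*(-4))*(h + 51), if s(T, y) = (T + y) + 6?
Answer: -2184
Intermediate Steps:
s(T, y) = 6 + T + y
a(q, d) = (1 + q)*(d + q)
h = 40 (h = 4*(6 + 3 + 1) = 4*10 = 40)
a(0, -4 + 5*(-4))*(h + 51) = ((-4 + 5*(-4)) + 0 + 0² + (-4 + 5*(-4))*0)*(40 + 51) = ((-4 - 20) + 0 + 0 + (-4 - 20)*0)*91 = (-24 + 0 + 0 - 24*0)*91 = (-24 + 0 + 0 + 0)*91 = -24*91 = -2184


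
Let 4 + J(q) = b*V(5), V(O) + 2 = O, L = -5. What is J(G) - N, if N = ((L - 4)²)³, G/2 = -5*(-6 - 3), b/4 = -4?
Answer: -531493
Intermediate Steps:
V(O) = -2 + O
b = -16 (b = 4*(-4) = -16)
G = 90 (G = 2*(-5*(-6 - 3)) = 2*(-5*(-9)) = 2*45 = 90)
J(q) = -52 (J(q) = -4 - 16*(-2 + 5) = -4 - 16*3 = -4 - 48 = -52)
N = 531441 (N = ((-5 - 4)²)³ = ((-9)²)³ = 81³ = 531441)
J(G) - N = -52 - 1*531441 = -52 - 531441 = -531493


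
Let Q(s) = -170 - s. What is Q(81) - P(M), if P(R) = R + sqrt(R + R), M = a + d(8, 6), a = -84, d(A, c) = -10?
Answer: -157 - 2*I*sqrt(47) ≈ -157.0 - 13.711*I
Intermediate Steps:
M = -94 (M = -84 - 10 = -94)
P(R) = R + sqrt(2)*sqrt(R) (P(R) = R + sqrt(2*R) = R + sqrt(2)*sqrt(R))
Q(81) - P(M) = (-170 - 1*81) - (-94 + sqrt(2)*sqrt(-94)) = (-170 - 81) - (-94 + sqrt(2)*(I*sqrt(94))) = -251 - (-94 + 2*I*sqrt(47)) = -251 + (94 - 2*I*sqrt(47)) = -157 - 2*I*sqrt(47)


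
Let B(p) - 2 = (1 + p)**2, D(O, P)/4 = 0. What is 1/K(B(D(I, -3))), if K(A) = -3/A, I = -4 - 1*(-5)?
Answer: -1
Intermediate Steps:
I = 1 (I = -4 + 5 = 1)
D(O, P) = 0 (D(O, P) = 4*0 = 0)
B(p) = 2 + (1 + p)**2
1/K(B(D(I, -3))) = 1/(-3/(2 + (1 + 0)**2)) = 1/(-3/(2 + 1**2)) = 1/(-3/(2 + 1)) = 1/(-3/3) = 1/(-3*1/3) = 1/(-1) = -1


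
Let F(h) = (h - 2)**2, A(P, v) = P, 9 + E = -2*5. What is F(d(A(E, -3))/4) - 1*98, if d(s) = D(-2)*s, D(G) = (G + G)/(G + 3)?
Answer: 191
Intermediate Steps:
E = -19 (E = -9 - 2*5 = -9 - 10 = -19)
D(G) = 2*G/(3 + G) (D(G) = (2*G)/(3 + G) = 2*G/(3 + G))
d(s) = -4*s (d(s) = (2*(-2)/(3 - 2))*s = (2*(-2)/1)*s = (2*(-2)*1)*s = -4*s)
F(h) = (-2 + h)**2
F(d(A(E, -3))/4) - 1*98 = (-2 - 4*(-19)/4)**2 - 1*98 = (-2 + 76*(1/4))**2 - 98 = (-2 + 19)**2 - 98 = 17**2 - 98 = 289 - 98 = 191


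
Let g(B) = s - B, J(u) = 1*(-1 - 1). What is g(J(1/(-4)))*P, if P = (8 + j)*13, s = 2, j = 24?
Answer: 1664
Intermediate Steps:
J(u) = -2 (J(u) = 1*(-2) = -2)
P = 416 (P = (8 + 24)*13 = 32*13 = 416)
g(B) = 2 - B
g(J(1/(-4)))*P = (2 - 1*(-2))*416 = (2 + 2)*416 = 4*416 = 1664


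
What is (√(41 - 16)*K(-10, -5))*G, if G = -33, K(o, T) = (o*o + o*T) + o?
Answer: -23100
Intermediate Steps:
K(o, T) = o + o² + T*o (K(o, T) = (o² + T*o) + o = o + o² + T*o)
(√(41 - 16)*K(-10, -5))*G = (√(41 - 16)*(-10*(1 - 5 - 10)))*(-33) = (√25*(-10*(-14)))*(-33) = (5*140)*(-33) = 700*(-33) = -23100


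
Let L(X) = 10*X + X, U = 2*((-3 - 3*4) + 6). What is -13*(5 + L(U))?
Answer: 2509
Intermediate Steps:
U = -18 (U = 2*((-3 - 12) + 6) = 2*(-15 + 6) = 2*(-9) = -18)
L(X) = 11*X
-13*(5 + L(U)) = -13*(5 + 11*(-18)) = -13*(5 - 198) = -13*(-193) = 2509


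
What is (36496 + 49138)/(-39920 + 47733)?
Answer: 85634/7813 ≈ 10.960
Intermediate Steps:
(36496 + 49138)/(-39920 + 47733) = 85634/7813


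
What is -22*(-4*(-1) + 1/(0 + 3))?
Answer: -286/3 ≈ -95.333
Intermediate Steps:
-22*(-4*(-1) + 1/(0 + 3)) = -22*(4 + 1/3) = -22*(4 + ⅓) = -22*13/3 = -286/3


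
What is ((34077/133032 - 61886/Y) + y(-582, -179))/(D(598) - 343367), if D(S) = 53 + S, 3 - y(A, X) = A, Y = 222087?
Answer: -5760990581329/3375144597140448 ≈ -0.0017069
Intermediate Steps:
y(A, X) = 3 - A
((34077/133032 - 61886/Y) + y(-582, -179))/(D(598) - 343367) = ((34077/133032 - 61886/222087) + (3 - 1*(-582)))/((53 + 598) - 343367) = ((34077*(1/133032) - 61886*1/222087) + (3 + 582))/(651 - 343367) = ((11359/44344 - 61886/222087) + 585)/(-342716) = (-221586551/9848225928 + 585)*(-1/342716) = (5760990581329/9848225928)*(-1/342716) = -5760990581329/3375144597140448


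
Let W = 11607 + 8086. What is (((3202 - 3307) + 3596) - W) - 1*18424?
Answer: -34626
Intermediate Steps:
W = 19693
(((3202 - 3307) + 3596) - W) - 1*18424 = (((3202 - 3307) + 3596) - 1*19693) - 1*18424 = ((-105 + 3596) - 19693) - 18424 = (3491 - 19693) - 18424 = -16202 - 18424 = -34626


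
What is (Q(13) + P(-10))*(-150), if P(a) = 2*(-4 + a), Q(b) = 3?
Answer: 3750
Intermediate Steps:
P(a) = -8 + 2*a
(Q(13) + P(-10))*(-150) = (3 + (-8 + 2*(-10)))*(-150) = (3 + (-8 - 20))*(-150) = (3 - 28)*(-150) = -25*(-150) = 3750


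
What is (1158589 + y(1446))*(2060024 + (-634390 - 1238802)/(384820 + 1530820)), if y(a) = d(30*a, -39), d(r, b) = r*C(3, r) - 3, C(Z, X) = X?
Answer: 11190881249807427882/2885 ≈ 3.8790e+15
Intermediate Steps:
d(r, b) = -3 + r² (d(r, b) = r*r - 3 = r² - 3 = -3 + r²)
y(a) = -3 + 900*a² (y(a) = -3 + (30*a)² = -3 + 900*a²)
(1158589 + y(1446))*(2060024 + (-634390 - 1238802)/(384820 + 1530820)) = (1158589 + (-3 + 900*1446²))*(2060024 + (-634390 - 1238802)/(384820 + 1530820)) = (1158589 + (-3 + 900*2090916))*(2060024 - 1873192/1915640) = (1158589 + (-3 + 1881824400))*(2060024 - 1873192*1/1915640) = (1158589 + 1881824397)*(2060024 - 234149/239455) = 1882982986*(493282812771/239455) = 11190881249807427882/2885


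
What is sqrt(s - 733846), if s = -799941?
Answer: I*sqrt(1533787) ≈ 1238.5*I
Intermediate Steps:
sqrt(s - 733846) = sqrt(-799941 - 733846) = sqrt(-1533787) = I*sqrt(1533787)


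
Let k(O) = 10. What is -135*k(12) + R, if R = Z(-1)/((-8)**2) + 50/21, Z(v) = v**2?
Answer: -1811179/1344 ≈ -1347.6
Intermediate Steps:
R = 3221/1344 (R = (-1)**2/((-8)**2) + 50/21 = 1/64 + 50*(1/21) = 1*(1/64) + 50/21 = 1/64 + 50/21 = 3221/1344 ≈ 2.3966)
-135*k(12) + R = -135*10 + 3221/1344 = -1350 + 3221/1344 = -1811179/1344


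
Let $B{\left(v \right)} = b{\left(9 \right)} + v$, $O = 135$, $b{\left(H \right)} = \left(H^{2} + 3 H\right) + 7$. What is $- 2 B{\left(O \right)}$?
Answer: $-500$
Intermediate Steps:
$b{\left(H \right)} = 7 + H^{2} + 3 H$
$B{\left(v \right)} = 115 + v$ ($B{\left(v \right)} = \left(7 + 9^{2} + 3 \cdot 9\right) + v = \left(7 + 81 + 27\right) + v = 115 + v$)
$- 2 B{\left(O \right)} = - 2 \left(115 + 135\right) = \left(-2\right) 250 = -500$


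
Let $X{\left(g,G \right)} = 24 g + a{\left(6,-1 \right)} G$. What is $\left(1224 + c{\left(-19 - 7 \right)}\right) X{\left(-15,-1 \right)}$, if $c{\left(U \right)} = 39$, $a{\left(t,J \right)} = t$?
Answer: $-462258$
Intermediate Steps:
$X{\left(g,G \right)} = 6 G + 24 g$ ($X{\left(g,G \right)} = 24 g + 6 G = 6 G + 24 g$)
$\left(1224 + c{\left(-19 - 7 \right)}\right) X{\left(-15,-1 \right)} = \left(1224 + 39\right) \left(6 \left(-1\right) + 24 \left(-15\right)\right) = 1263 \left(-6 - 360\right) = 1263 \left(-366\right) = -462258$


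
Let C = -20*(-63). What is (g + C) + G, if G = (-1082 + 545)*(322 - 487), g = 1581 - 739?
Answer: 90707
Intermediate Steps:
C = 1260
g = 842
G = 88605 (G = -537*(-165) = 88605)
(g + C) + G = (842 + 1260) + 88605 = 2102 + 88605 = 90707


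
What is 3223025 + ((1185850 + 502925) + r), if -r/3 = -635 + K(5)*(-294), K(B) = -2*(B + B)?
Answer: 4896065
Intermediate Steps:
K(B) = -4*B
r = -15735 (r = -3*(-635 - 4*5*(-294)) = -3*(-635 - 20*(-294)) = -3*(-635 + 5880) = -3*5245 = -15735)
3223025 + ((1185850 + 502925) + r) = 3223025 + ((1185850 + 502925) - 15735) = 3223025 + (1688775 - 15735) = 3223025 + 1673040 = 4896065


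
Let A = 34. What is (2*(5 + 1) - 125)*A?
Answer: -3842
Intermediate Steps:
(2*(5 + 1) - 125)*A = (2*(5 + 1) - 125)*34 = (2*6 - 125)*34 = (12 - 125)*34 = -113*34 = -3842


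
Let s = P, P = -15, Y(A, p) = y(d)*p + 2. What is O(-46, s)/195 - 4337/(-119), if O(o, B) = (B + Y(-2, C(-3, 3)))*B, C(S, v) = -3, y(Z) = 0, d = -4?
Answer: 4456/119 ≈ 37.445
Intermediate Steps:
Y(A, p) = 2 (Y(A, p) = 0*p + 2 = 0 + 2 = 2)
s = -15
O(o, B) = B*(2 + B) (O(o, B) = (B + 2)*B = (2 + B)*B = B*(2 + B))
O(-46, s)/195 - 4337/(-119) = -15*(2 - 15)/195 - 4337/(-119) = -15*(-13)*(1/195) - 4337*(-1/119) = 195*(1/195) + 4337/119 = 1 + 4337/119 = 4456/119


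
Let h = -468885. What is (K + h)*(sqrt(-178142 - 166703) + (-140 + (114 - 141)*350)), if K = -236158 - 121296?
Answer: 7924591010 - 826339*I*sqrt(344845) ≈ 7.9246e+9 - 4.8526e+8*I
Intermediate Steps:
K = -357454
(K + h)*(sqrt(-178142 - 166703) + (-140 + (114 - 141)*350)) = (-357454 - 468885)*(sqrt(-178142 - 166703) + (-140 + (114 - 141)*350)) = -826339*(sqrt(-344845) + (-140 - 27*350)) = -826339*(I*sqrt(344845) + (-140 - 9450)) = -826339*(I*sqrt(344845) - 9590) = -826339*(-9590 + I*sqrt(344845)) = 7924591010 - 826339*I*sqrt(344845)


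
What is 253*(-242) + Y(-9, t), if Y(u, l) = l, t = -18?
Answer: -61244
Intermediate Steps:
253*(-242) + Y(-9, t) = 253*(-242) - 18 = -61226 - 18 = -61244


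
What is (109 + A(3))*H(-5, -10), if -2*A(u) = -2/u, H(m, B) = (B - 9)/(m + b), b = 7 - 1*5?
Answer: 6232/9 ≈ 692.44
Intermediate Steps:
b = 2 (b = 7 - 5 = 2)
H(m, B) = (-9 + B)/(2 + m) (H(m, B) = (B - 9)/(m + 2) = (-9 + B)/(2 + m))
A(u) = 1/u (A(u) = -(-1)/u = 1/u)
(109 + A(3))*H(-5, -10) = (109 + 1/3)*((-9 - 10)/(2 - 5)) = (109 + 1/3)*(-19/(-3)) = 328*(-1/3*(-19))/3 = (328/3)*(19/3) = 6232/9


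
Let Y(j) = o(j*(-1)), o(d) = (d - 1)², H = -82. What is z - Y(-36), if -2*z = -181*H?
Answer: -8646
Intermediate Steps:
o(d) = (-1 + d)²
Y(j) = (-1 - j)² (Y(j) = (-1 + j*(-1))² = (-1 - j)²)
z = -7421 (z = -(-181)*(-82)/2 = -½*14842 = -7421)
z - Y(-36) = -7421 - (1 - 36)² = -7421 - 1*(-35)² = -7421 - 1*1225 = -7421 - 1225 = -8646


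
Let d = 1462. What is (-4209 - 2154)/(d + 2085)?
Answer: -6363/3547 ≈ -1.7939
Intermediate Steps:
(-4209 - 2154)/(d + 2085) = (-4209 - 2154)/(1462 + 2085) = -6363/3547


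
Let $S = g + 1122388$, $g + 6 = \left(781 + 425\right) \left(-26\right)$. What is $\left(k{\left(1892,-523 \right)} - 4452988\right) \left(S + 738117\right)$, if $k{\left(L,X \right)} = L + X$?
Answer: $-8142647732517$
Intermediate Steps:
$g = -31362$ ($g = -6 + \left(781 + 425\right) \left(-26\right) = -6 + 1206 \left(-26\right) = -6 - 31356 = -31362$)
$S = 1091026$ ($S = -31362 + 1122388 = 1091026$)
$\left(k{\left(1892,-523 \right)} - 4452988\right) \left(S + 738117\right) = \left(\left(1892 - 523\right) - 4452988\right) \left(1091026 + 738117\right) = \left(1369 - 4452988\right) 1829143 = \left(-4451619\right) 1829143 = -8142647732517$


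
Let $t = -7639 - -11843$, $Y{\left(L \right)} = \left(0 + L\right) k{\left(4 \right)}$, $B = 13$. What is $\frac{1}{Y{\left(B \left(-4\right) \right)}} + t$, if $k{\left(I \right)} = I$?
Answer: $\frac{874431}{208} \approx 4204.0$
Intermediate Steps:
$Y{\left(L \right)} = 4 L$ ($Y{\left(L \right)} = \left(0 + L\right) 4 = L 4 = 4 L$)
$t = 4204$ ($t = -7639 + 11843 = 4204$)
$\frac{1}{Y{\left(B \left(-4\right) \right)}} + t = \frac{1}{4 \cdot 13 \left(-4\right)} + 4204 = \frac{1}{4 \left(-52\right)} + 4204 = \frac{1}{-208} + 4204 = - \frac{1}{208} + 4204 = \frac{874431}{208}$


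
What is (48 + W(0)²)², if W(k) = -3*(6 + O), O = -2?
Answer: 36864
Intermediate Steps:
W(k) = -12 (W(k) = -3*(6 - 2) = -3*4 = -12)
(48 + W(0)²)² = (48 + (-12)²)² = (48 + 144)² = 192² = 36864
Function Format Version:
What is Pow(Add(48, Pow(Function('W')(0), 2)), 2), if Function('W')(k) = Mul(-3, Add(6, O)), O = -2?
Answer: 36864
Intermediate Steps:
Function('W')(k) = -12 (Function('W')(k) = Mul(-3, Add(6, -2)) = Mul(-3, 4) = -12)
Pow(Add(48, Pow(Function('W')(0), 2)), 2) = Pow(Add(48, Pow(-12, 2)), 2) = Pow(Add(48, 144), 2) = Pow(192, 2) = 36864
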